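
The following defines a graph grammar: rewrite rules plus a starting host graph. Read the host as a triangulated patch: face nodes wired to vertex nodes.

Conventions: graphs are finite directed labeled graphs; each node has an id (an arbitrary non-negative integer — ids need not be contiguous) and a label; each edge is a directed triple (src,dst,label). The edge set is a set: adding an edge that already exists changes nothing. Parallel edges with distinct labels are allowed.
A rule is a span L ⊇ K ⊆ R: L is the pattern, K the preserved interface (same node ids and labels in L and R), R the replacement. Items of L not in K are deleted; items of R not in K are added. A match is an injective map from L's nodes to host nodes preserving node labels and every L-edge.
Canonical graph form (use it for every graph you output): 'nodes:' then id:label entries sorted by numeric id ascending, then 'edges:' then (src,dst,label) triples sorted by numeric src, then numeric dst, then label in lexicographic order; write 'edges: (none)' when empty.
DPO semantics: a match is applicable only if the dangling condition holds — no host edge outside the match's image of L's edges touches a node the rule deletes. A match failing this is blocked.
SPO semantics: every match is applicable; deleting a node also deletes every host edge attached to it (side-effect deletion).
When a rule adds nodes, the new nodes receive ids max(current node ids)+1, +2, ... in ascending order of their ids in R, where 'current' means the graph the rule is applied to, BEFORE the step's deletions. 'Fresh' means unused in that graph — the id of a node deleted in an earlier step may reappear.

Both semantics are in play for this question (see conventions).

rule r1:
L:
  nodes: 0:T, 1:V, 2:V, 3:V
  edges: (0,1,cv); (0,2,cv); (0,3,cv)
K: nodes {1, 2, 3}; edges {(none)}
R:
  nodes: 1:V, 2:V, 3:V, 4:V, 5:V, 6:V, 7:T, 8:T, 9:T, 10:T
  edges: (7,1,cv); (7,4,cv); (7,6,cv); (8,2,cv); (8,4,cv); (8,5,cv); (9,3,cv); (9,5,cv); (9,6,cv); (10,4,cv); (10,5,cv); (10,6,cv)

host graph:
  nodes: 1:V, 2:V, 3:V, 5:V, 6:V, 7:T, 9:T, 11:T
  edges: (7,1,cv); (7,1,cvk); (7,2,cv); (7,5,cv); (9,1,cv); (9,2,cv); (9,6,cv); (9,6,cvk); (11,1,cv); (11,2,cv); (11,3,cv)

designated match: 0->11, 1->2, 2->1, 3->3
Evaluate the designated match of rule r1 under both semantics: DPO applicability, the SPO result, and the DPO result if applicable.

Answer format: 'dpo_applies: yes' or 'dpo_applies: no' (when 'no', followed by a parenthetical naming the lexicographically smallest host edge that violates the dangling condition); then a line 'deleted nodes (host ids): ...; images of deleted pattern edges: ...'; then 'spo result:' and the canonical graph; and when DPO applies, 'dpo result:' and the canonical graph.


dpo_applies: yes
deleted nodes (host ids): 11; images of deleted pattern edges: (11,1,cv); (11,2,cv); (11,3,cv)
spo result:
nodes: 1:V, 2:V, 3:V, 5:V, 6:V, 7:T, 9:T, 12:V, 13:V, 14:V, 15:T, 16:T, 17:T, 18:T
edges: (7,1,cv); (7,1,cvk); (7,2,cv); (7,5,cv); (9,1,cv); (9,2,cv); (9,6,cv); (9,6,cvk); (15,2,cv); (15,12,cv); (15,14,cv); (16,1,cv); (16,12,cv); (16,13,cv); (17,3,cv); (17,13,cv); (17,14,cv); (18,12,cv); (18,13,cv); (18,14,cv)
dpo result:
nodes: 1:V, 2:V, 3:V, 5:V, 6:V, 7:T, 9:T, 12:V, 13:V, 14:V, 15:T, 16:T, 17:T, 18:T
edges: (7,1,cv); (7,1,cvk); (7,2,cv); (7,5,cv); (9,1,cv); (9,2,cv); (9,6,cv); (9,6,cvk); (15,2,cv); (15,12,cv); (15,14,cv); (16,1,cv); (16,12,cv); (16,13,cv); (17,3,cv); (17,13,cv); (17,14,cv); (18,12,cv); (18,13,cv); (18,14,cv)


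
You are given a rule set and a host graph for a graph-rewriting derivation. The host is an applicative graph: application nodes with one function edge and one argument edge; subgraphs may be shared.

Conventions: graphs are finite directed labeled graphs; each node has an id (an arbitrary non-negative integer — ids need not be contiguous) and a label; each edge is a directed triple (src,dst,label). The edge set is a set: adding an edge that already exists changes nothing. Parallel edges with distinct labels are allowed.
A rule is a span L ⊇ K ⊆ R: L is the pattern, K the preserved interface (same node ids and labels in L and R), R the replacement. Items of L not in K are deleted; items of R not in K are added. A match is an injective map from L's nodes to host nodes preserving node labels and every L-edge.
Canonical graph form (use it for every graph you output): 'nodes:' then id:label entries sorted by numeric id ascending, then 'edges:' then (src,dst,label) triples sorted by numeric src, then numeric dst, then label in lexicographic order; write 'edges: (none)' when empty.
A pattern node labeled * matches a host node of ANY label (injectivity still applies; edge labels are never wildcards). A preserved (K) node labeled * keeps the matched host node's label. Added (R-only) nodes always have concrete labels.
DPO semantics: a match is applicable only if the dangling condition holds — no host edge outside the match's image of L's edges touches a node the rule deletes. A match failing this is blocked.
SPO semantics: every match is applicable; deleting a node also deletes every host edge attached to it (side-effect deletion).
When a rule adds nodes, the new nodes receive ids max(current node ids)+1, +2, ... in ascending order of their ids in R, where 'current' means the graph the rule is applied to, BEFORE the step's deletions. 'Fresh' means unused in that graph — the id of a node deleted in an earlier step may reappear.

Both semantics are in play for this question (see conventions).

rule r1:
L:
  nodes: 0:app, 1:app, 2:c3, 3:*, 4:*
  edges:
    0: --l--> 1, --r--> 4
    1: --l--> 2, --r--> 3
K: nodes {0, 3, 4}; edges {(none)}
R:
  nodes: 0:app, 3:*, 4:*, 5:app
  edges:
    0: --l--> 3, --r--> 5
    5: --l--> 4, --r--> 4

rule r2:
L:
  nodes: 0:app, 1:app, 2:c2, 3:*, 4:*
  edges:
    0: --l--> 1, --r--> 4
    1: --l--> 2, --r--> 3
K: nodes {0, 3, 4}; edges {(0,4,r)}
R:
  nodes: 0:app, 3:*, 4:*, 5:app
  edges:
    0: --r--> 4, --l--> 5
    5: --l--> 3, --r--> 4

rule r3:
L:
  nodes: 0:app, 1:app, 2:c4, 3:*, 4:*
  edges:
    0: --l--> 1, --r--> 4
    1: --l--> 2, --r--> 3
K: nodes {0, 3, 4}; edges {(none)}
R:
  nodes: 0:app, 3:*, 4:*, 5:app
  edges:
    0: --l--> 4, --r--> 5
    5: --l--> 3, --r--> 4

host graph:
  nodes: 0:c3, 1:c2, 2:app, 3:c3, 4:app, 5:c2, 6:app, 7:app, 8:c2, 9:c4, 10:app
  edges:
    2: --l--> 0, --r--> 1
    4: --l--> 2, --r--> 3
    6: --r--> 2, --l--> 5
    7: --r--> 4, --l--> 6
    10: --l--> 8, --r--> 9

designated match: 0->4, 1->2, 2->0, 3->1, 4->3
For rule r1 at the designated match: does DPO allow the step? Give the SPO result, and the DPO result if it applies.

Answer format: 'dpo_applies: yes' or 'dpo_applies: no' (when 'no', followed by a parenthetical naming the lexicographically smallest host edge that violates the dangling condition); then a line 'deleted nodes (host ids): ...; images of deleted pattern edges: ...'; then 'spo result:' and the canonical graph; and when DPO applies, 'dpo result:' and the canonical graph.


dpo_applies: no
(the rule deletes node 2, which keeps host edge (6,2,r) outside the match image — the dangling condition fails, DPO blocks; SPO proceeds and side-deletes such edges)
deleted nodes (host ids): 0, 2; images of deleted pattern edges: (2,0,l); (2,1,r); (4,2,l); (4,3,r)
spo result:
nodes: 1:c2, 3:c3, 4:app, 5:c2, 6:app, 7:app, 8:c2, 9:c4, 10:app, 11:app
edges: (4,1,l); (4,11,r); (6,5,l); (7,4,r); (7,6,l); (10,8,l); (10,9,r); (11,3,l); (11,3,r)


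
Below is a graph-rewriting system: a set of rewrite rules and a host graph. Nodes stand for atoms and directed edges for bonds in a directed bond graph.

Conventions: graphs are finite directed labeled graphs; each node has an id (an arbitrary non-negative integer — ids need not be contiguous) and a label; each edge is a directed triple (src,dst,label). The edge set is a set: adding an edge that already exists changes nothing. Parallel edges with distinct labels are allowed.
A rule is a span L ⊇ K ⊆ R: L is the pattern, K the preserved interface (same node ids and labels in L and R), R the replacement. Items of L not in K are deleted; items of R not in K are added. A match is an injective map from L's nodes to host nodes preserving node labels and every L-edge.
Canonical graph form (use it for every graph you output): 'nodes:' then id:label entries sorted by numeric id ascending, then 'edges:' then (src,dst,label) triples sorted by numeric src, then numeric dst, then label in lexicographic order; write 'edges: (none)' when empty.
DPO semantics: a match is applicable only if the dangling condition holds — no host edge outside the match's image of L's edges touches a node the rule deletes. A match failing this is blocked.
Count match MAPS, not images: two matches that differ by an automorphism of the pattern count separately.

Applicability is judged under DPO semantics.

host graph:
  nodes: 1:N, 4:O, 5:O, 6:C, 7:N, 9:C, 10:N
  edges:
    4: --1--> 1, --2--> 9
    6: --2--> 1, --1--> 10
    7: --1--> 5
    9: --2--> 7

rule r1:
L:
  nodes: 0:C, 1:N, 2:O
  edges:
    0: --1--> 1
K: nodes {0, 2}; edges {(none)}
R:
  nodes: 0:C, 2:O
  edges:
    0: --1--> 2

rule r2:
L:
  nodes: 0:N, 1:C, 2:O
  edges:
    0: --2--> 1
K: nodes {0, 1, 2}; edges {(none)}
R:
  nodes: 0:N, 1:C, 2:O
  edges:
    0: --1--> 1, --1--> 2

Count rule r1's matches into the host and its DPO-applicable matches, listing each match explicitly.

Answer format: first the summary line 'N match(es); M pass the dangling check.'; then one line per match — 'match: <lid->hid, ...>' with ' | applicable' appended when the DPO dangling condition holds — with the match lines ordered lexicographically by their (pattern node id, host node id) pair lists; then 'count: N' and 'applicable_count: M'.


2 match(es); 2 pass the dangling check.
match: 0->6, 1->10, 2->4 | applicable
match: 0->6, 1->10, 2->5 | applicable
count: 2
applicable_count: 2


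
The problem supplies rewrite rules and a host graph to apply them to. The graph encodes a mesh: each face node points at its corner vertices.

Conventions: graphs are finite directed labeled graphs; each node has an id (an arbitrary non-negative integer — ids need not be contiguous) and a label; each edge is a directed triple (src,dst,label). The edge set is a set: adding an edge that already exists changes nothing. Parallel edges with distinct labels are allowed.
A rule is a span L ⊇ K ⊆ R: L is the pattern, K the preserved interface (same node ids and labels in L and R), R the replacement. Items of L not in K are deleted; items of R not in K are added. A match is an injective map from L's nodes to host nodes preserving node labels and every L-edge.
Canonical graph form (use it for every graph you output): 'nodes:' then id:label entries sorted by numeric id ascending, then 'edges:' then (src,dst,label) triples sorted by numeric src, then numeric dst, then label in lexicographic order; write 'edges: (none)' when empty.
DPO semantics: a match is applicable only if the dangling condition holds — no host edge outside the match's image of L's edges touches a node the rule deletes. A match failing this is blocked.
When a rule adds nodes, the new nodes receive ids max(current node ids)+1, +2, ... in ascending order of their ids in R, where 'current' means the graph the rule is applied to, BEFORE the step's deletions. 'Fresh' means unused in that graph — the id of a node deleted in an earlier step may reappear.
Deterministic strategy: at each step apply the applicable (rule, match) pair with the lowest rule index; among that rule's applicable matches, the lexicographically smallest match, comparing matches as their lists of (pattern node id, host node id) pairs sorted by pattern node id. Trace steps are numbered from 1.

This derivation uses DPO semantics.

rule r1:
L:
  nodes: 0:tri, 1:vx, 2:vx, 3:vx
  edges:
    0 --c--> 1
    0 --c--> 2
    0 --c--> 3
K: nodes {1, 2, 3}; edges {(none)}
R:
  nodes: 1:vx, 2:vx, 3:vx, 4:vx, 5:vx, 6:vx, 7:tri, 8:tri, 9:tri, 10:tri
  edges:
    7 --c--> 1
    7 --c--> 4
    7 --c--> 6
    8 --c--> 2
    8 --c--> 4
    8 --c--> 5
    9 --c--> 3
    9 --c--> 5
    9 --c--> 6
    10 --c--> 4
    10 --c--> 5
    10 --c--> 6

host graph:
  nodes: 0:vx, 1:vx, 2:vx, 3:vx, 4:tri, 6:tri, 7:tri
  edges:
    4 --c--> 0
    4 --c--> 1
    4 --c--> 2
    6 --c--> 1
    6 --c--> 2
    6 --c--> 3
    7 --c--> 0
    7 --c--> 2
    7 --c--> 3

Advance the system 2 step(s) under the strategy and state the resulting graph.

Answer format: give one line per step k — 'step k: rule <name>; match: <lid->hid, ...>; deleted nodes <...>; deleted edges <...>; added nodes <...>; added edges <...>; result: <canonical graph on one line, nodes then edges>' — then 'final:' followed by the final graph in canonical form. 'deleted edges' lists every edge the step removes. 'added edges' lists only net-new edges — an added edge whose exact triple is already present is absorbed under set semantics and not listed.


step 1: rule r1; match: 0->4, 1->0, 2->1, 3->2; deleted nodes 4; deleted edges (4,0,c); (4,1,c); (4,2,c); added nodes 8, 9, 10, 11, 12, 13, 14; added edges (11,0,c); (11,8,c); (11,10,c); (12,1,c); (12,8,c); (12,9,c); (13,2,c); (13,9,c); (13,10,c); (14,8,c); (14,9,c); (14,10,c); result: nodes: 0:vx, 1:vx, 2:vx, 3:vx, 6:tri, 7:tri, 8:vx, 9:vx, 10:vx, 11:tri, 12:tri, 13:tri, 14:tri edges: (6,1,c); (6,2,c); (6,3,c); (7,0,c); (7,2,c); (7,3,c); (11,0,c); (11,8,c); (11,10,c); (12,1,c); (12,8,c); (12,9,c); (13,2,c); (13,9,c); (13,10,c); (14,8,c); (14,9,c); (14,10,c)
step 2: rule r1; match: 0->6, 1->1, 2->2, 3->3; deleted nodes 6; deleted edges (6,1,c); (6,2,c); (6,3,c); added nodes 15, 16, 17, 18, 19, 20, 21; added edges (18,1,c); (18,15,c); (18,17,c); (19,2,c); (19,15,c); (19,16,c); (20,3,c); (20,16,c); (20,17,c); (21,15,c); (21,16,c); (21,17,c); result: nodes: 0:vx, 1:vx, 2:vx, 3:vx, 7:tri, 8:vx, 9:vx, 10:vx, 11:tri, 12:tri, 13:tri, 14:tri, 15:vx, 16:vx, 17:vx, 18:tri, 19:tri, 20:tri, 21:tri edges: (7,0,c); (7,2,c); (7,3,c); (11,0,c); (11,8,c); (11,10,c); (12,1,c); (12,8,c); (12,9,c); (13,2,c); (13,9,c); (13,10,c); (14,8,c); (14,9,c); (14,10,c); (18,1,c); (18,15,c); (18,17,c); (19,2,c); (19,15,c); (19,16,c); (20,3,c); (20,16,c); (20,17,c); (21,15,c); (21,16,c); (21,17,c)
final:
nodes: 0:vx, 1:vx, 2:vx, 3:vx, 7:tri, 8:vx, 9:vx, 10:vx, 11:tri, 12:tri, 13:tri, 14:tri, 15:vx, 16:vx, 17:vx, 18:tri, 19:tri, 20:tri, 21:tri
edges: (7,0,c); (7,2,c); (7,3,c); (11,0,c); (11,8,c); (11,10,c); (12,1,c); (12,8,c); (12,9,c); (13,2,c); (13,9,c); (13,10,c); (14,8,c); (14,9,c); (14,10,c); (18,1,c); (18,15,c); (18,17,c); (19,2,c); (19,15,c); (19,16,c); (20,3,c); (20,16,c); (20,17,c); (21,15,c); (21,16,c); (21,17,c)


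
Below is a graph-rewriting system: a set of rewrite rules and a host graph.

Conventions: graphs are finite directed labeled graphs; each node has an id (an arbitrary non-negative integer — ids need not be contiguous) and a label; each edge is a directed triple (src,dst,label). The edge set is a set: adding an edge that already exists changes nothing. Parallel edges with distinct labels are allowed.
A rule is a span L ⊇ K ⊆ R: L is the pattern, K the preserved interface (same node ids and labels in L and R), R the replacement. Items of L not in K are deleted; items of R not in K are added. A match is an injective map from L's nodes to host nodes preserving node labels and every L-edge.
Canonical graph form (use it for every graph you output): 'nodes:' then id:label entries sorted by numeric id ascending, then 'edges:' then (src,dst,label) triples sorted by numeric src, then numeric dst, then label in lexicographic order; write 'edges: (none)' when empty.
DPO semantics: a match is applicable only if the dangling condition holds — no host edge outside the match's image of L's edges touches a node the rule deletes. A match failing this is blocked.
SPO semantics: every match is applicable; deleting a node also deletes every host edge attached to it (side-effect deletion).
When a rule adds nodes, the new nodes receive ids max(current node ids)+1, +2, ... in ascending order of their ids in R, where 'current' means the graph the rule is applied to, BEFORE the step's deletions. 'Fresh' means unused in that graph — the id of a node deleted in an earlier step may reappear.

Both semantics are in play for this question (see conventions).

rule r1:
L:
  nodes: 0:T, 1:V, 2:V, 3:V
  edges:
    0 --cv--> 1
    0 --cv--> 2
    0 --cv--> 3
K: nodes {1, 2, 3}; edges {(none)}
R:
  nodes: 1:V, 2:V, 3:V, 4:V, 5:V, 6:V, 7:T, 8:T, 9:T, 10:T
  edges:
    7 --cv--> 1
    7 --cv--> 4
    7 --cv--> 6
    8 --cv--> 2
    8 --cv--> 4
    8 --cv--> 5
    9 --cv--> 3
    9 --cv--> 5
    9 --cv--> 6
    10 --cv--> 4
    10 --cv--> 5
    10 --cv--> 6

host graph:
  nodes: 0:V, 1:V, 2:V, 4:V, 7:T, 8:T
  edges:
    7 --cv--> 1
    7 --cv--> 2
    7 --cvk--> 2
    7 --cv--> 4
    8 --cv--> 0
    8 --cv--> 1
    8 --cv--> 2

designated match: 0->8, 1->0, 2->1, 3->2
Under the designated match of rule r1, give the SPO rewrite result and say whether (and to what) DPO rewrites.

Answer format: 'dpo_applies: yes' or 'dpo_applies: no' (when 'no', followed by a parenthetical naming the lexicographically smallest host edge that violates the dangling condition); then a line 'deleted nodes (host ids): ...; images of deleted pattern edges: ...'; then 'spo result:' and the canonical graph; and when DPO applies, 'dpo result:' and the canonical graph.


dpo_applies: yes
deleted nodes (host ids): 8; images of deleted pattern edges: (8,0,cv); (8,1,cv); (8,2,cv)
spo result:
nodes: 0:V, 1:V, 2:V, 4:V, 7:T, 9:V, 10:V, 11:V, 12:T, 13:T, 14:T, 15:T
edges: (7,1,cv); (7,2,cv); (7,2,cvk); (7,4,cv); (12,0,cv); (12,9,cv); (12,11,cv); (13,1,cv); (13,9,cv); (13,10,cv); (14,2,cv); (14,10,cv); (14,11,cv); (15,9,cv); (15,10,cv); (15,11,cv)
dpo result:
nodes: 0:V, 1:V, 2:V, 4:V, 7:T, 9:V, 10:V, 11:V, 12:T, 13:T, 14:T, 15:T
edges: (7,1,cv); (7,2,cv); (7,2,cvk); (7,4,cv); (12,0,cv); (12,9,cv); (12,11,cv); (13,1,cv); (13,9,cv); (13,10,cv); (14,2,cv); (14,10,cv); (14,11,cv); (15,9,cv); (15,10,cv); (15,11,cv)


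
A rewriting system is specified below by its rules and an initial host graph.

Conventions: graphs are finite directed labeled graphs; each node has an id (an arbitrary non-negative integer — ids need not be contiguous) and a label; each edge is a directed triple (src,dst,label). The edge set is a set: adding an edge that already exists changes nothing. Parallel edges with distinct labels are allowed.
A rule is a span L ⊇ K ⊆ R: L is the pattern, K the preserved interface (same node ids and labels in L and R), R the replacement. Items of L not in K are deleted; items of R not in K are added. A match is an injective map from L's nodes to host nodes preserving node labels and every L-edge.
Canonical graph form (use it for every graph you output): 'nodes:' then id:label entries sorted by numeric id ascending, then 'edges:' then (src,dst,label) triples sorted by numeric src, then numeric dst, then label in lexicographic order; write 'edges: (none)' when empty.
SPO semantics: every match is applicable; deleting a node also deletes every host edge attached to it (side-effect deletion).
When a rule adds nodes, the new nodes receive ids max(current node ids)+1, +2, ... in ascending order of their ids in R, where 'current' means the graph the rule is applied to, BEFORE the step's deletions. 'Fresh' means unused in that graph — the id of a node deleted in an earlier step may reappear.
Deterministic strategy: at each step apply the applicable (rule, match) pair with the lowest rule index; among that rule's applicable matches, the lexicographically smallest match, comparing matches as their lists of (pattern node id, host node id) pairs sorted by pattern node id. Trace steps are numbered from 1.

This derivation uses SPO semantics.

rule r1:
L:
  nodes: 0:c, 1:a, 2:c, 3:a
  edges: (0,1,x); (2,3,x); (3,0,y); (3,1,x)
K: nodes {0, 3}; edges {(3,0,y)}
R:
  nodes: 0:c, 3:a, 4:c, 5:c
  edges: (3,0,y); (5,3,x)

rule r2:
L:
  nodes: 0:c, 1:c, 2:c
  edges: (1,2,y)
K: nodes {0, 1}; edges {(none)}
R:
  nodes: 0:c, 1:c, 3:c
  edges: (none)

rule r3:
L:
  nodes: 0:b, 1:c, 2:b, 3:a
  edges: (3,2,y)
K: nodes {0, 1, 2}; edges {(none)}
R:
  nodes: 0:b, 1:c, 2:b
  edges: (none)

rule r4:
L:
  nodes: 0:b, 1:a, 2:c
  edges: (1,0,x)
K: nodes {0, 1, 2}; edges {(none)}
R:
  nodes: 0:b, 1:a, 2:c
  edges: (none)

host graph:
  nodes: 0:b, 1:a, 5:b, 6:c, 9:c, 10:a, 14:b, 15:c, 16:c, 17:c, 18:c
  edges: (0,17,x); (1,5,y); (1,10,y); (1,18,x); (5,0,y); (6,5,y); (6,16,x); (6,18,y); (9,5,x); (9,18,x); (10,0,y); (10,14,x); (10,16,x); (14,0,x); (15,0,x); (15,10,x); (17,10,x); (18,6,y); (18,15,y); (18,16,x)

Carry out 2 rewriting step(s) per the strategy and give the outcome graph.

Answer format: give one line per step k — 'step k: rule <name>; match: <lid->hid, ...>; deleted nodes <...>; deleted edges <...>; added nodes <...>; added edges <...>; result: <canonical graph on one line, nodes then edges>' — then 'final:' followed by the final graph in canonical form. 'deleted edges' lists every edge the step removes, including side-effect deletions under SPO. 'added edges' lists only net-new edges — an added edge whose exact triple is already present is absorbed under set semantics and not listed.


step 1: rule r2; match: 0->6, 1->18, 2->15; deleted nodes 15; deleted edges (15,0,x); (15,10,x); (18,15,y); added nodes 19; added edges (none); result: nodes: 0:b, 1:a, 5:b, 6:c, 9:c, 10:a, 14:b, 16:c, 17:c, 18:c, 19:c edges: (0,17,x); (1,5,y); (1,10,y); (1,18,x); (5,0,y); (6,5,y); (6,16,x); (6,18,y); (9,5,x); (9,18,x); (10,0,y); (10,14,x); (10,16,x); (14,0,x); (17,10,x); (18,6,y); (18,16,x)
step 2: rule r2; match: 0->9, 1->6, 2->18; deleted nodes 18; deleted edges (1,18,x); (6,18,y); (9,18,x); (18,6,y); (18,16,x); added nodes 20; added edges (none); result: nodes: 0:b, 1:a, 5:b, 6:c, 9:c, 10:a, 14:b, 16:c, 17:c, 19:c, 20:c edges: (0,17,x); (1,5,y); (1,10,y); (5,0,y); (6,5,y); (6,16,x); (9,5,x); (10,0,y); (10,14,x); (10,16,x); (14,0,x); (17,10,x)
final:
nodes: 0:b, 1:a, 5:b, 6:c, 9:c, 10:a, 14:b, 16:c, 17:c, 19:c, 20:c
edges: (0,17,x); (1,5,y); (1,10,y); (5,0,y); (6,5,y); (6,16,x); (9,5,x); (10,0,y); (10,14,x); (10,16,x); (14,0,x); (17,10,x)


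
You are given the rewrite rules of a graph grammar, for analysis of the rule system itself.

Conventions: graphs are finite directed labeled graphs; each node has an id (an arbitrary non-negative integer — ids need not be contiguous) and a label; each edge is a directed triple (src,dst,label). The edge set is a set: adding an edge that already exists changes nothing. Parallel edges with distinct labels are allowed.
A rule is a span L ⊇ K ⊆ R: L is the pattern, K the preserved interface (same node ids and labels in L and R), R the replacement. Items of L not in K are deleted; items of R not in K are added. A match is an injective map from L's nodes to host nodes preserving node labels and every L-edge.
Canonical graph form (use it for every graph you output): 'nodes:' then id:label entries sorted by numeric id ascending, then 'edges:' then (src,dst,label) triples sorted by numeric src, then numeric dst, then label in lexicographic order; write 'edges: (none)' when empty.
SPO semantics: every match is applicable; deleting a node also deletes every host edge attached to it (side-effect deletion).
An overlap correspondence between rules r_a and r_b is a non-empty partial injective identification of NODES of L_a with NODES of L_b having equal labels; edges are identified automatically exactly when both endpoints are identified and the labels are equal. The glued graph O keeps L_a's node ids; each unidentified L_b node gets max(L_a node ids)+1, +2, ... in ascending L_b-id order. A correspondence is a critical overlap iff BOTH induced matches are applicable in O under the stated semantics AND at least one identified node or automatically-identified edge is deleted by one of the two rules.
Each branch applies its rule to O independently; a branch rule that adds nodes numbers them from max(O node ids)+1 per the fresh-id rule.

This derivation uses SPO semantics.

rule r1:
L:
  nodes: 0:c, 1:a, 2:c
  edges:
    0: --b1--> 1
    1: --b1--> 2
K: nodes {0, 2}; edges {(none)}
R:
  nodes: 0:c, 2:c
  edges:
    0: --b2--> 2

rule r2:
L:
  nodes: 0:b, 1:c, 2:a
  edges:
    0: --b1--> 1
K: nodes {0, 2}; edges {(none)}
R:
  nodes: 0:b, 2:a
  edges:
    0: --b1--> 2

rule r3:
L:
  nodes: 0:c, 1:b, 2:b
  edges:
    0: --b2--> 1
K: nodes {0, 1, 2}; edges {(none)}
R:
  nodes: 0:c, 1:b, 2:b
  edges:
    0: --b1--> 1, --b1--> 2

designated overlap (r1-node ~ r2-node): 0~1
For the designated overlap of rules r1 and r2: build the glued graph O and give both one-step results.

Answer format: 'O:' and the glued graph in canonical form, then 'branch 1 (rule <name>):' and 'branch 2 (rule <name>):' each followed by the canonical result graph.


O:
nodes: 0:c, 1:a, 2:c, 3:b, 4:a
edges: (0,1,b1); (1,2,b1); (3,0,b1)
branch 1 (rule r1):
nodes: 0:c, 2:c, 3:b, 4:a
edges: (0,2,b2); (3,0,b1)
branch 2 (rule r2):
nodes: 1:a, 2:c, 3:b, 4:a
edges: (1,2,b1); (3,4,b1)


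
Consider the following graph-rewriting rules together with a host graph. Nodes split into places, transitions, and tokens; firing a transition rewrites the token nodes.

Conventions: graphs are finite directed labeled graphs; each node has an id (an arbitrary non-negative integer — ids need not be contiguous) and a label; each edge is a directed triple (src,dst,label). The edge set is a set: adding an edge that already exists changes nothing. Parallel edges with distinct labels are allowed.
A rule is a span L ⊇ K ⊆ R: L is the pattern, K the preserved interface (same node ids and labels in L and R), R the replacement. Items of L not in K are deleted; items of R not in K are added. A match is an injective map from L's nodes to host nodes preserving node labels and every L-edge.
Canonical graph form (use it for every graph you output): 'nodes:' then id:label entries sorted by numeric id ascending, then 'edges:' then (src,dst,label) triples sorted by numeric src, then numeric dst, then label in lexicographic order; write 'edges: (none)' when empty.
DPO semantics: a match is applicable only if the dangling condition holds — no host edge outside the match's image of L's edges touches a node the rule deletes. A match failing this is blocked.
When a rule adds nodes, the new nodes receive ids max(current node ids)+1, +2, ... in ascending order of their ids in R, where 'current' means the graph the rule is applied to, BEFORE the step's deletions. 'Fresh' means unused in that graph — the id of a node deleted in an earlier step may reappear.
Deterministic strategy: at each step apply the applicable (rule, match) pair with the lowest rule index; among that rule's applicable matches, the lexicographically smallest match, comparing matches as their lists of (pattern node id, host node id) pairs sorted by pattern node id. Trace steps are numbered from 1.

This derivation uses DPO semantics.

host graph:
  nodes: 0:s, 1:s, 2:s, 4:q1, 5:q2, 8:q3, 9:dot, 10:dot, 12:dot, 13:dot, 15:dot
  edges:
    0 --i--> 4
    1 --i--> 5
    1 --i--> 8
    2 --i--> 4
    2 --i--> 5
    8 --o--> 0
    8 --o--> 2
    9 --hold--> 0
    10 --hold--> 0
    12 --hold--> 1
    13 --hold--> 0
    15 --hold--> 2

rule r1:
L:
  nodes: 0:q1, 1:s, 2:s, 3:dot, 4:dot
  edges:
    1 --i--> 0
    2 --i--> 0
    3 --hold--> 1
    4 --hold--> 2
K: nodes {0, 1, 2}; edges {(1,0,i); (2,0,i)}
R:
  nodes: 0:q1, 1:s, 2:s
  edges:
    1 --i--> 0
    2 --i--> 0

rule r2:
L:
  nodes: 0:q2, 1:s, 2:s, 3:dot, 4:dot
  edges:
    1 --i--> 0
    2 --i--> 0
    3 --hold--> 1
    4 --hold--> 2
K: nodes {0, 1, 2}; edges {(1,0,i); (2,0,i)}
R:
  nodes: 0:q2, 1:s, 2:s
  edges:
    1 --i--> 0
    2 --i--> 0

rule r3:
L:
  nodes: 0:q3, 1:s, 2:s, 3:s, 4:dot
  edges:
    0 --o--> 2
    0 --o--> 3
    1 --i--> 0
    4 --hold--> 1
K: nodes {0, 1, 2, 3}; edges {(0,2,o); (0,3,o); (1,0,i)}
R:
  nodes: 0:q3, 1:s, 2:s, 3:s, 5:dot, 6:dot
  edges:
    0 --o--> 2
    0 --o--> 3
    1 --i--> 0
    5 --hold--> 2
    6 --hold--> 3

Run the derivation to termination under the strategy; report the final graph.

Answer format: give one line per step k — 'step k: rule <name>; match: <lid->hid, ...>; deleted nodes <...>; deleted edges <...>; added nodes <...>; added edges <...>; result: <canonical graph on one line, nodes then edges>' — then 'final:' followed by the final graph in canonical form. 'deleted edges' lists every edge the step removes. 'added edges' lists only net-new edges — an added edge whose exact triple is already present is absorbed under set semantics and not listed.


step 1: rule r1; match: 0->4, 1->0, 2->2, 3->9, 4->15; deleted nodes 9, 15; deleted edges (9,0,hold); (15,2,hold); added nodes (none); added edges (none); result: nodes: 0:s, 1:s, 2:s, 4:q1, 5:q2, 8:q3, 10:dot, 12:dot, 13:dot edges: (0,4,i); (1,5,i); (1,8,i); (2,4,i); (2,5,i); (8,0,o); (8,2,o); (10,0,hold); (12,1,hold); (13,0,hold)
step 2: rule r3; match: 0->8, 1->1, 2->0, 3->2, 4->12; deleted nodes 12; deleted edges (12,1,hold); added nodes 14, 15; added edges (14,0,hold); (15,2,hold); result: nodes: 0:s, 1:s, 2:s, 4:q1, 5:q2, 8:q3, 10:dot, 13:dot, 14:dot, 15:dot edges: (0,4,i); (1,5,i); (1,8,i); (2,4,i); (2,5,i); (8,0,o); (8,2,o); (10,0,hold); (13,0,hold); (14,0,hold); (15,2,hold)
step 3: rule r1; match: 0->4, 1->0, 2->2, 3->10, 4->15; deleted nodes 10, 15; deleted edges (10,0,hold); (15,2,hold); added nodes (none); added edges (none); result: nodes: 0:s, 1:s, 2:s, 4:q1, 5:q2, 8:q3, 13:dot, 14:dot edges: (0,4,i); (1,5,i); (1,8,i); (2,4,i); (2,5,i); (8,0,o); (8,2,o); (13,0,hold); (14,0,hold)
final:
nodes: 0:s, 1:s, 2:s, 4:q1, 5:q2, 8:q3, 13:dot, 14:dot
edges: (0,4,i); (1,5,i); (1,8,i); (2,4,i); (2,5,i); (8,0,o); (8,2,o); (13,0,hold); (14,0,hold)


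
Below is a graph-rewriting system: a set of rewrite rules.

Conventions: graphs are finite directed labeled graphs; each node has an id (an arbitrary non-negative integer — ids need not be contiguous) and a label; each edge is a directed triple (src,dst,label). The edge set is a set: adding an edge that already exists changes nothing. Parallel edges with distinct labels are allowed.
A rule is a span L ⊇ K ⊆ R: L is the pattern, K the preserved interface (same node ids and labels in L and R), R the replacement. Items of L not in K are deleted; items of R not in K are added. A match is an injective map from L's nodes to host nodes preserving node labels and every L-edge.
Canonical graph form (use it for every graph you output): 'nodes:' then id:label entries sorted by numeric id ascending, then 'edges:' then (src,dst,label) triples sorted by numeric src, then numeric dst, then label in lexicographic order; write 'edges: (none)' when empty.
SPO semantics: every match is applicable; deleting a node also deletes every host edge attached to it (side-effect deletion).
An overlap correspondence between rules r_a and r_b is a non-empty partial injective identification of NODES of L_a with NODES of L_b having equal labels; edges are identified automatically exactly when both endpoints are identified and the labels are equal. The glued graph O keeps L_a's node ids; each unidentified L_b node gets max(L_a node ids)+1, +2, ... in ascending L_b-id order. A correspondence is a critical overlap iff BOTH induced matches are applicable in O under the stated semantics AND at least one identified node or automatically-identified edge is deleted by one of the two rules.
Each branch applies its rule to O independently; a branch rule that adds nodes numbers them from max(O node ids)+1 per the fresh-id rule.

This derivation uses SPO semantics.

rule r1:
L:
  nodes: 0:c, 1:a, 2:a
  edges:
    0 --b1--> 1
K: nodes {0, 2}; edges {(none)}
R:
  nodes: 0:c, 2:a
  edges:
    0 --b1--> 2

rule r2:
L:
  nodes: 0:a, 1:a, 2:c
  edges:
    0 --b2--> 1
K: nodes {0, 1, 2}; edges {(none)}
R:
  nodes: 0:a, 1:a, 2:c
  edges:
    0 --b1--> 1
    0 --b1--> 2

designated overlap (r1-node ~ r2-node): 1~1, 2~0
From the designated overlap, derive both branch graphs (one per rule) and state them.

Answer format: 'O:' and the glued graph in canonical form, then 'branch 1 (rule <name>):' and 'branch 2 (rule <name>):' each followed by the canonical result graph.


O:
nodes: 0:c, 1:a, 2:a, 3:c
edges: (0,1,b1); (2,1,b2)
branch 1 (rule r1):
nodes: 0:c, 2:a, 3:c
edges: (0,2,b1)
branch 2 (rule r2):
nodes: 0:c, 1:a, 2:a, 3:c
edges: (0,1,b1); (2,1,b1); (2,3,b1)


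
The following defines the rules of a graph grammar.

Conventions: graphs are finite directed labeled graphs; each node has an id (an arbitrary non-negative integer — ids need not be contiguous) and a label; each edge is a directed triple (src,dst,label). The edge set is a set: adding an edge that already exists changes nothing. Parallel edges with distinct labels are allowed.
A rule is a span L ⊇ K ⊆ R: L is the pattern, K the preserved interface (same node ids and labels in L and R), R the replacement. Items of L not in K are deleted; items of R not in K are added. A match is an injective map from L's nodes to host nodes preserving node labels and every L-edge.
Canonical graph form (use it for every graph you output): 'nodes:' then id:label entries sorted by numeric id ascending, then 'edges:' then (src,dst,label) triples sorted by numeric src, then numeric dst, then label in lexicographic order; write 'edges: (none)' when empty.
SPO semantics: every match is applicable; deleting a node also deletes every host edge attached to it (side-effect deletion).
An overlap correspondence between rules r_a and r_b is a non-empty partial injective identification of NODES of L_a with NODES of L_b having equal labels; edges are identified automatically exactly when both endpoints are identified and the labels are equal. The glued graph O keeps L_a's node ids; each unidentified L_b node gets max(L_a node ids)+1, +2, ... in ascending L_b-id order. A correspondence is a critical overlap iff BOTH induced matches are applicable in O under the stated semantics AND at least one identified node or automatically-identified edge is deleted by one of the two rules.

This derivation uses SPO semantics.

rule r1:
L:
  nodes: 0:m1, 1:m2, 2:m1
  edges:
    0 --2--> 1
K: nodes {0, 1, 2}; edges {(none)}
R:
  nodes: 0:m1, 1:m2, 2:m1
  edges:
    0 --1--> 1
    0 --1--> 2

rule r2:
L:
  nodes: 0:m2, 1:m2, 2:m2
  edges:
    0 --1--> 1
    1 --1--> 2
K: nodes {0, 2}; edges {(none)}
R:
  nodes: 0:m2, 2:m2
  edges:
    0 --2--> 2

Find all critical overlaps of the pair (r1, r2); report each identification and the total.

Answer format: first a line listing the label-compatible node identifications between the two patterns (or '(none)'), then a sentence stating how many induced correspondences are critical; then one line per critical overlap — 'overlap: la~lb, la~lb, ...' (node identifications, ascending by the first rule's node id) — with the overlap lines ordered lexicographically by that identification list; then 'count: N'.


label-compatible node identifications between L(r1) and L(r2): 1~0, 1~1, 1~2
1 of the induced correspondences is a critical overlap of r1 and r2.
overlap: 1~1
count: 1


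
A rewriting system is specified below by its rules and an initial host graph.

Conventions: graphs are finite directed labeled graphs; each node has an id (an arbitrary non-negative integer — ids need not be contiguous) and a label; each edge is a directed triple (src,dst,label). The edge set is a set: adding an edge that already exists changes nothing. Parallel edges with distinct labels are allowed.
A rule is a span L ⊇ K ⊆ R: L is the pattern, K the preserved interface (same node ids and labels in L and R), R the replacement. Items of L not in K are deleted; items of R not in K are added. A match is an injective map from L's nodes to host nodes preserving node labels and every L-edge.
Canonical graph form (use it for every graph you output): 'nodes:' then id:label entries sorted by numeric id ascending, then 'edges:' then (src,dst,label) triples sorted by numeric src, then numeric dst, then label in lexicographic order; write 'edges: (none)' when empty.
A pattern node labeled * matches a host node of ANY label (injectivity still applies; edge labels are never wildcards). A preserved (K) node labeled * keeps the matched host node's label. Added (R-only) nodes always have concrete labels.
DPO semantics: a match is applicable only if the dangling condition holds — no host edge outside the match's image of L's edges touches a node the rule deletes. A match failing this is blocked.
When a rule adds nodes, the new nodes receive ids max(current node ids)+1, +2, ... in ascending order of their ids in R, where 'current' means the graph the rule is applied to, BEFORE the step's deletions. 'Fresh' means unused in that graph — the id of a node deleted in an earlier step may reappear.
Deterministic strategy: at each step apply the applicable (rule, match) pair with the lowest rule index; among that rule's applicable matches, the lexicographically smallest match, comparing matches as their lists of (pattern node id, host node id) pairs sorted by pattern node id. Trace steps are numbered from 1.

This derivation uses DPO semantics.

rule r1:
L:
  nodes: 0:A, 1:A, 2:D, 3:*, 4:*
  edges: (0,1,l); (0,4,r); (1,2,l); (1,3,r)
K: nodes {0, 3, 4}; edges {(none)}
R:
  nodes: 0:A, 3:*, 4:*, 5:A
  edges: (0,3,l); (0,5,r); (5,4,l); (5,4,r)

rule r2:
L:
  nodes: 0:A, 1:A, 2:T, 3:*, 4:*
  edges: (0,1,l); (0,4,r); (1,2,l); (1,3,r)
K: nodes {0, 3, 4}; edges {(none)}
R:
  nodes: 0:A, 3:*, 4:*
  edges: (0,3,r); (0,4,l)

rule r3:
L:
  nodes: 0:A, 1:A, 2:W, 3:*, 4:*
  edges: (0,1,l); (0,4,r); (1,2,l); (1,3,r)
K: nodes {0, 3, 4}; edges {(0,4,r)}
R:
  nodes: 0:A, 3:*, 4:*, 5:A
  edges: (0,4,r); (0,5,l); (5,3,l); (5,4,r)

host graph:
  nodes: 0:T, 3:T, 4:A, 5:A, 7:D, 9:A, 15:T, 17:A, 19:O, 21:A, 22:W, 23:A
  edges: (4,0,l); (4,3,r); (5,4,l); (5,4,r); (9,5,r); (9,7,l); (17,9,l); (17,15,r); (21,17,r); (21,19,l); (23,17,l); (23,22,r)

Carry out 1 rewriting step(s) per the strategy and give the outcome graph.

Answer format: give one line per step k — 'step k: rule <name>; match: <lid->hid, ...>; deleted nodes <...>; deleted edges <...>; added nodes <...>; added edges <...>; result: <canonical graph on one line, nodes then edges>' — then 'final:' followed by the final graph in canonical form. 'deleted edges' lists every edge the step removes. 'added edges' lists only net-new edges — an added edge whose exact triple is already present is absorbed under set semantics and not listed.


step 1: rule r1; match: 0->17, 1->9, 2->7, 3->5, 4->15; deleted nodes 7, 9; deleted edges (9,5,r); (9,7,l); (17,9,l); (17,15,r); added nodes 24; added edges (17,5,l); (17,24,r); (24,15,l); (24,15,r); result: nodes: 0:T, 3:T, 4:A, 5:A, 15:T, 17:A, 19:O, 21:A, 22:W, 23:A, 24:A edges: (4,0,l); (4,3,r); (5,4,l); (5,4,r); (17,5,l); (17,24,r); (21,17,r); (21,19,l); (23,17,l); (23,22,r); (24,15,l); (24,15,r)
final:
nodes: 0:T, 3:T, 4:A, 5:A, 15:T, 17:A, 19:O, 21:A, 22:W, 23:A, 24:A
edges: (4,0,l); (4,3,r); (5,4,l); (5,4,r); (17,5,l); (17,24,r); (21,17,r); (21,19,l); (23,17,l); (23,22,r); (24,15,l); (24,15,r)


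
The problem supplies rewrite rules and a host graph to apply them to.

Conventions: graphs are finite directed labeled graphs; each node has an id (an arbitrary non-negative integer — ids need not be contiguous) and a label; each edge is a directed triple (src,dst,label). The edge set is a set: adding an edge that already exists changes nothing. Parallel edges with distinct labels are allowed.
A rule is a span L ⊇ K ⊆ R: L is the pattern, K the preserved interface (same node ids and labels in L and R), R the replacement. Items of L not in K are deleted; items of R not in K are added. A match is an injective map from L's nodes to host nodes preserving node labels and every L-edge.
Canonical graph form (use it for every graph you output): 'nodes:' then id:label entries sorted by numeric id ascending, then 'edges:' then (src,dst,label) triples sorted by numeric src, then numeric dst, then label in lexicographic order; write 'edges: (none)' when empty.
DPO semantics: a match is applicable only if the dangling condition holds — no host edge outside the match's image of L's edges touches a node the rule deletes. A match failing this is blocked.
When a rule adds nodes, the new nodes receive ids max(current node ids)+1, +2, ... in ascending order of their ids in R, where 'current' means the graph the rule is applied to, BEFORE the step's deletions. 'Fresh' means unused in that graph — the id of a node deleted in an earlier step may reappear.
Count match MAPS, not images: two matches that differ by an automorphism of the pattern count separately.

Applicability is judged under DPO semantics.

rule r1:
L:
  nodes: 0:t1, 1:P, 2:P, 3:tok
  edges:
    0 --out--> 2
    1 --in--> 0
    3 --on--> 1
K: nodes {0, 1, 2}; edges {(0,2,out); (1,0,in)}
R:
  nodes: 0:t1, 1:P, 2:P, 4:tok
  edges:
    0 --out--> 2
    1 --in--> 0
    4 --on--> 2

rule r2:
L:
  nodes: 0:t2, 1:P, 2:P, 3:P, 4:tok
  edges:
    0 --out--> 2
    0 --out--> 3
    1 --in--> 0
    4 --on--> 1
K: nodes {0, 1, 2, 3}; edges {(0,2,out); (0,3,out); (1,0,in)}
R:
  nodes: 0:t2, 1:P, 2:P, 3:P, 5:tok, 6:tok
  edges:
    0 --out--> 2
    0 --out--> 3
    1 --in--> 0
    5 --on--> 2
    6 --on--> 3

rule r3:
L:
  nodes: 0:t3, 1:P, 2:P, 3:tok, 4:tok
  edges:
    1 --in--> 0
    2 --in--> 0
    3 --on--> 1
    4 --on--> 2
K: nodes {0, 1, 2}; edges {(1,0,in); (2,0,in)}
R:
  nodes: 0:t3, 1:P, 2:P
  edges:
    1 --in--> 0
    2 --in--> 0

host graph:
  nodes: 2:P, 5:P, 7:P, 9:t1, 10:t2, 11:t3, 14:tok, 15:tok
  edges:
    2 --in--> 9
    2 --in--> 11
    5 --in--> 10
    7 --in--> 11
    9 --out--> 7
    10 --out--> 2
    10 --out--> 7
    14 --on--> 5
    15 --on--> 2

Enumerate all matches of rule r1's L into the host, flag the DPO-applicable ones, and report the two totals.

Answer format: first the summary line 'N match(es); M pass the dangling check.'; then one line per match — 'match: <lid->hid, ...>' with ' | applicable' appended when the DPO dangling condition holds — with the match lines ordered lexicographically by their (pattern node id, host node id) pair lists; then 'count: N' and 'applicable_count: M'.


1 match(es); 1 pass the dangling check.
match: 0->9, 1->2, 2->7, 3->15 | applicable
count: 1
applicable_count: 1
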